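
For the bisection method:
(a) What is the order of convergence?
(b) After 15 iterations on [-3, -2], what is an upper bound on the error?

(a) Bisection has linear (order 1) convergence; the error is halved each step.

(b) Error bound = (b-a)/2^n = (-2 - (-3))/2^{15}
    = 1/2^{15}

(a) 1 (linear); (b) error ≤ 3.05e-05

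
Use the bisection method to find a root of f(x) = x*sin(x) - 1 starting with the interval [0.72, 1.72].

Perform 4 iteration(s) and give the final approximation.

f(x) = x*sin(x) - 1
Initial interval: [0.72, 1.72]

Iteration 1:
  c_1 = (0.720000 + 1.720000)/2 = 1.220000
  f(c_1) = f(1.220000) = 0.145701
  f(a) × f(c) < 0, new interval: [0.720000, 1.220000]
Iteration 2:
  c_2 = (0.720000 + 1.220000)/2 = 0.970000
  f(c_2) = f(0.970000) = -0.199861
  f(a) × f(c) ≥ 0, new interval: [0.970000, 1.220000]
Iteration 3:
  c_3 = (0.970000 + 1.220000)/2 = 1.095000
  f(c_3) = f(1.095000) = -0.026624
  f(a) × f(c) ≥ 0, new interval: [1.095000, 1.220000]
Iteration 4:
  c_4 = (1.095000 + 1.220000)/2 = 1.157500
  f(c_4) = f(1.157500) = 0.060041
  f(a) × f(c) < 0, new interval: [1.095000, 1.157500]

After 4 iteration(s), the approximation is c_4 = 1.157500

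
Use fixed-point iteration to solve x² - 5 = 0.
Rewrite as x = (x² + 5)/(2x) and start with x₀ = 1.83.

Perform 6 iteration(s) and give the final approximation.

Equation: x² - 5 = 0
Fixed-point form: x = (x² + 5)/(2x)
x₀ = 1.83

x_1 = g(1.830000) = 2.281120
x_2 = g(2.281120) = 2.236513
x_3 = g(2.236513) = 2.236068
x_4 = g(2.236068) = 2.236068
x_5 = g(2.236068) = 2.236068
x_6 = g(2.236068) = 2.236068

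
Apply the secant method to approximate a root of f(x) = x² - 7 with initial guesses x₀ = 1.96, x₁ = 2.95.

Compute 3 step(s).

f(x) = x² - 7
x₀ = 1.96, x₁ = 2.95

Secant formula: x_{n+1} = x_n - f(x_n)(x_n - x_{n-1})/(f(x_n) - f(x_{n-1}))

Iteration 1:
  f(1.960000) = -3.158400
  f(2.950000) = 1.702500
  x_2 = 2.950000 - 1.702500×(2.950000 - 1.960000)/(1.702500 - (-3.158400))
       = 2.603259
Iteration 2:
  f(2.950000) = 1.702500
  f(2.603259) = -0.223044
  x_3 = 2.603259 - (-0.223044)×(2.603259 - 2.950000)/(-0.223044 - 1.702500)
       = 2.643423
Iteration 3:
  f(2.603259) = -0.223044
  f(2.643423) = -0.012314
  x_4 = 2.643423 - (-0.012314)×(2.643423 - 2.603259)/(-0.012314 - (-0.223044))
       = 2.645770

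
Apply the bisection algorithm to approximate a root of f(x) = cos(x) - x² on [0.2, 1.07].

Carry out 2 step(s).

f(x) = cos(x) - x²
Initial interval: [0.2, 1.07]

Iteration 1:
  c_1 = (0.200000 + 1.070000)/2 = 0.635000
  f(c_1) = f(0.635000) = 0.401847
  f(a) × f(c) ≥ 0, new interval: [0.635000, 1.070000]
Iteration 2:
  c_2 = (0.635000 + 1.070000)/2 = 0.852500
  f(c_2) = f(0.852500) = -0.068653
  f(a) × f(c) < 0, new interval: [0.635000, 0.852500]

After 2 iteration(s), the approximation is c_2 = 0.852500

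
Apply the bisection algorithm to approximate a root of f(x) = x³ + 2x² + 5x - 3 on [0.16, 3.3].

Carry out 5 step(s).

f(x) = x³ + 2x² + 5x - 3
Initial interval: [0.16, 3.3]

Iteration 1:
  c_1 = (0.160000 + 3.300000)/2 = 1.730000
  f(c_1) = f(1.730000) = 16.813517
  f(a) × f(c) < 0, new interval: [0.160000, 1.730000]
Iteration 2:
  c_2 = (0.160000 + 1.730000)/2 = 0.945000
  f(c_2) = f(0.945000) = 4.354959
  f(a) × f(c) < 0, new interval: [0.160000, 0.945000]
Iteration 3:
  c_3 = (0.160000 + 0.945000)/2 = 0.552500
  f(c_3) = f(0.552500) = 0.541667
  f(a) × f(c) < 0, new interval: [0.160000, 0.552500]
Iteration 4:
  c_4 = (0.160000 + 0.552500)/2 = 0.356250
  f(c_4) = f(0.356250) = -0.919709
  f(a) × f(c) ≥ 0, new interval: [0.356250, 0.552500]
Iteration 5:
  c_5 = (0.356250 + 0.552500)/2 = 0.454375
  f(c_5) = f(0.454375) = -0.221403
  f(a) × f(c) ≥ 0, new interval: [0.454375, 0.552500]

After 5 iteration(s), the approximation is c_5 = 0.454375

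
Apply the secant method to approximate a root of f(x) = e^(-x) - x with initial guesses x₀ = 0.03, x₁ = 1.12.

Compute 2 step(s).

f(x) = e^(-x) - x
x₀ = 0.03, x₁ = 1.12

Secant formula: x_{n+1} = x_n - f(x_n)(x_n - x_{n-1})/(f(x_n) - f(x_{n-1}))

Iteration 1:
  f(0.030000) = 0.940446
  f(1.120000) = -0.793720
  x_2 = 1.120000 - (-0.793720)×(1.120000 - 0.030000)/(-0.793720 - 0.940446)
       = 0.621112
Iteration 2:
  f(1.120000) = -0.793720
  f(0.621112) = -0.083765
  x_3 = 0.621112 - (-0.083765)×(0.621112 - 1.120000)/(-0.083765 - (-0.793720))
       = 0.562250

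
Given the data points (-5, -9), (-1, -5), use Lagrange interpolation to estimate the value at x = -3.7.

Lagrange interpolation formula:
P(x) = Σ yᵢ × Lᵢ(x)
where Lᵢ(x) = Π_{j≠i} (x - xⱼ)/(xᵢ - xⱼ)

L_0(-3.7) = (-3.7 - (-1))/(-5 - (-1)) = 0.675000
L_1(-3.7) = (-3.7 - (-5))/(-1 - (-5)) = 0.325000

P(-3.7) = (-9)×L_0(-3.7) + (-5)×L_1(-3.7)
P(-3.7) = -7.700000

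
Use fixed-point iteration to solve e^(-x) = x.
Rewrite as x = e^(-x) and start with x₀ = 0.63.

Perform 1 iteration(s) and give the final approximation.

Equation: e^(-x) = x
Fixed-point form: x = e^(-x)
x₀ = 0.63

x_1 = g(0.630000) = 0.532592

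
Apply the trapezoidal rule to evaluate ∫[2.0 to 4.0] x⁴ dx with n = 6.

f(x) = x⁴
a = 2.0, b = 4.0, n = 6
h = (b - a)/n = 0.333333

Trapezoidal rule: (h/2)[f(x₀) + 2f(x₁) + 2f(x₂) + ... + f(xₙ)]

x_0 = 2.0000, f(x_0) = 16.000000, coefficient = 1
x_1 = 2.3333, f(x_1) = 29.641975, coefficient = 2
x_2 = 2.6667, f(x_2) = 50.567901, coefficient = 2
x_3 = 3.0000, f(x_3) = 81.000000, coefficient = 2
x_4 = 3.3333, f(x_4) = 123.456790, coefficient = 2
x_5 = 3.6667, f(x_5) = 180.753086, coefficient = 2
x_6 = 4.0000, f(x_6) = 256.000000, coefficient = 1

I ≈ (0.333333/2) × 1202.839506 = 200.473251
Exact value: 198.400000
Error: 2.073251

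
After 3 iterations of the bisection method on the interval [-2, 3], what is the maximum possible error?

Bisection error bound: |error| ≤ (b-a)/2^n
|error| ≤ (3 - (-2))/2^3 = 5/2^3
|error| ≤ 0.6250000000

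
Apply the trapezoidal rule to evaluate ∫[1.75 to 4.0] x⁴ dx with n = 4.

f(x) = x⁴
a = 1.75, b = 4.0, n = 4
h = (b - a)/n = 0.562500

Trapezoidal rule: (h/2)[f(x₀) + 2f(x₁) + 2f(x₂) + ... + f(xₙ)]

x_0 = 1.7500, f(x_0) = 9.378906, coefficient = 1
x_1 = 2.3125, f(x_1) = 28.597427, coefficient = 2
x_2 = 2.8750, f(x_2) = 68.320557, coefficient = 2
x_3 = 3.4375, f(x_3) = 139.627457, coefficient = 2
x_4 = 4.0000, f(x_4) = 256.000000, coefficient = 1

I ≈ (0.562500/2) × 738.469788 = 207.694628
Exact value: 201.517383
Error: 6.177245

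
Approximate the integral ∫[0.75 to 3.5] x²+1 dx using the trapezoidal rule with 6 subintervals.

f(x) = x²+1
a = 0.75, b = 3.5, n = 6
h = (b - a)/n = 0.458333

Trapezoidal rule: (h/2)[f(x₀) + 2f(x₁) + 2f(x₂) + ... + f(xₙ)]

x_0 = 0.7500, f(x_0) = 1.562500, coefficient = 1
x_1 = 1.2083, f(x_1) = 2.460069, coefficient = 2
x_2 = 1.6667, f(x_2) = 3.777778, coefficient = 2
x_3 = 2.1250, f(x_3) = 5.515625, coefficient = 2
x_4 = 2.5833, f(x_4) = 7.673611, coefficient = 2
x_5 = 3.0417, f(x_5) = 10.251736, coefficient = 2
x_6 = 3.5000, f(x_6) = 13.250000, coefficient = 1

I ≈ (0.458333/2) × 74.170139 = 16.997323
Exact value: 16.901042
Error: 0.096282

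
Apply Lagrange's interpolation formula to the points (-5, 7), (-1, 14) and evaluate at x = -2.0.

Lagrange interpolation formula:
P(x) = Σ yᵢ × Lᵢ(x)
where Lᵢ(x) = Π_{j≠i} (x - xⱼ)/(xᵢ - xⱼ)

L_0(-2.0) = (-2.0 - (-1))/(-5 - (-1)) = 0.250000
L_1(-2.0) = (-2.0 - (-5))/(-1 - (-5)) = 0.750000

P(-2.0) = 7×L_0(-2.0) + 14×L_1(-2.0)
P(-2.0) = 12.250000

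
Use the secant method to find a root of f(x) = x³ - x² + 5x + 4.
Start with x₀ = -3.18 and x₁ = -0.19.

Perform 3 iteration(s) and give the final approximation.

f(x) = x³ - x² + 5x + 4
x₀ = -3.18, x₁ = -0.19

Secant formula: x_{n+1} = x_n - f(x_n)(x_n - x_{n-1})/(f(x_n) - f(x_{n-1}))

Iteration 1:
  f(-3.180000) = -54.169832
  f(-0.190000) = 3.007041
  x_2 = -0.190000 - 3.007041×(-0.190000 - (-3.180000))/(3.007041 - (-54.169832))
       = -0.347250
Iteration 2:
  f(-0.190000) = 3.007041
  f(-0.347250) = 2.101296
  x_3 = -0.347250 - 2.101296×(-0.347250 - (-0.190000))/(2.101296 - 3.007041)
       = -0.712064
Iteration 3:
  f(-0.347250) = 2.101296
  f(-0.712064) = -0.428396
  x_4 = -0.712064 - (-0.428396)×(-0.712064 - (-0.347250))/(-0.428396 - 2.101296)
       = -0.650284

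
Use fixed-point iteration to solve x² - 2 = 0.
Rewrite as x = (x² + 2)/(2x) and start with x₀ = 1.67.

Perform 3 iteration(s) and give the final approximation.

Equation: x² - 2 = 0
Fixed-point form: x = (x² + 2)/(2x)
x₀ = 1.67

x_1 = g(1.670000) = 1.433802
x_2 = g(1.433802) = 1.414347
x_3 = g(1.414347) = 1.414214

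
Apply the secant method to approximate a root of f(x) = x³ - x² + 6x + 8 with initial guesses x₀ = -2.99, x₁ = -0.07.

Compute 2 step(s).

f(x) = x³ - x² + 6x + 8
x₀ = -2.99, x₁ = -0.07

Secant formula: x_{n+1} = x_n - f(x_n)(x_n - x_{n-1})/(f(x_n) - f(x_{n-1}))

Iteration 1:
  f(-2.990000) = -45.610999
  f(-0.070000) = 7.574757
  x_2 = -0.070000 - 7.574757×(-0.070000 - (-2.990000))/(7.574757 - (-45.610999))
       = -0.485869
Iteration 2:
  f(-0.070000) = 7.574757
  f(-0.485869) = 4.734021
  x_3 = -0.485869 - 4.734021×(-0.485869 - (-0.070000))/(4.734021 - 7.574757)
       = -1.178904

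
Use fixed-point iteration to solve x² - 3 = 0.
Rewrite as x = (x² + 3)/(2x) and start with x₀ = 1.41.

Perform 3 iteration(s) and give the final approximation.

Equation: x² - 3 = 0
Fixed-point form: x = (x² + 3)/(2x)
x₀ = 1.41

x_1 = g(1.410000) = 1.768830
x_2 = g(1.768830) = 1.732433
x_3 = g(1.732433) = 1.732051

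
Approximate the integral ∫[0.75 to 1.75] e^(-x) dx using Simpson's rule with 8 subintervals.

f(x) = e^(-x)
a = 0.75, b = 1.75, n = 8
h = (b - a)/n = 0.125000

Simpson's rule: (h/3)[f(x₀) + 4f(x₁) + 2f(x₂) + ... + f(xₙ)]

x_0 = 0.7500, f(x_0) = 0.472367, coefficient = 1
x_1 = 0.8750, f(x_1) = 0.416862, coefficient = 4
x_2 = 1.0000, f(x_2) = 0.367879, coefficient = 2
x_3 = 1.1250, f(x_3) = 0.324652, coefficient = 4
x_4 = 1.2500, f(x_4) = 0.286505, coefficient = 2
x_5 = 1.3750, f(x_5) = 0.252840, coefficient = 4
x_6 = 1.5000, f(x_6) = 0.223130, coefficient = 2
x_7 = 1.6250, f(x_7) = 0.196912, coefficient = 4
x_8 = 1.7500, f(x_8) = 0.173774, coefficient = 1

I ≈ (0.125000/3) × 7.166232 = 0.298593
Exact value: 0.298593
Error: 0.000000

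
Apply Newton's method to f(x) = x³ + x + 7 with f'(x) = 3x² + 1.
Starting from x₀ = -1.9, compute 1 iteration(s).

f(x) = x³ + x + 7
f'(x) = 3x² + 1
x₀ = -1.9

Newton-Raphson formula: x_{n+1} = x_n - f(x_n)/f'(x_n)

Iteration 1:
  f(-1.900000) = -1.759000
  f'(-1.900000) = 11.830000
  x_1 = -1.900000 - (-1.759000)/11.830000 = -1.751310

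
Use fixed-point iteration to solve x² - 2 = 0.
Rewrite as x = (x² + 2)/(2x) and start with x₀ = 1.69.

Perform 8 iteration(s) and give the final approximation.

Equation: x² - 2 = 0
Fixed-point form: x = (x² + 2)/(2x)
x₀ = 1.69

x_1 = g(1.690000) = 1.436716
x_2 = g(1.436716) = 1.414390
x_3 = g(1.414390) = 1.414214
x_4 = g(1.414214) = 1.414214
x_5 = g(1.414214) = 1.414214
x_6 = g(1.414214) = 1.414214
x_7 = g(1.414214) = 1.414214
x_8 = g(1.414214) = 1.414214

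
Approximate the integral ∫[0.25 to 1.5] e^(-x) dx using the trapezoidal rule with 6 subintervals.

f(x) = e^(-x)
a = 0.25, b = 1.5, n = 6
h = (b - a)/n = 0.208333

Trapezoidal rule: (h/2)[f(x₀) + 2f(x₁) + 2f(x₂) + ... + f(xₙ)]

x_0 = 0.2500, f(x_0) = 0.778801, coefficient = 1
x_1 = 0.4583, f(x_1) = 0.632337, coefficient = 2
x_2 = 0.6667, f(x_2) = 0.513417, coefficient = 2
x_3 = 0.8750, f(x_3) = 0.416862, coefficient = 2
x_4 = 1.0833, f(x_4) = 0.338465, coefficient = 2
x_5 = 1.2917, f(x_5) = 0.274812, coefficient = 2
x_6 = 1.5000, f(x_6) = 0.223130, coefficient = 1

I ≈ (0.208333/2) × 5.353718 = 0.557679
Exact value: 0.555671
Error: 0.002008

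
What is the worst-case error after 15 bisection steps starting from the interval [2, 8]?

Bisection error bound: |error| ≤ (b-a)/2^n
|error| ≤ (8 - 2)/2^15 = 6/2^15
|error| ≤ 0.0001831055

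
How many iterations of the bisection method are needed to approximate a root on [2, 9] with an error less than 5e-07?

We need (b-a)/2^n ≤ 5e-07
(9 - 2)/2^n ≤ 5e-07
7/2^n ≤ 5e-07
2^n ≥ 14000000
n ≥ log₂(14000000) = 23.74
n ≥ 24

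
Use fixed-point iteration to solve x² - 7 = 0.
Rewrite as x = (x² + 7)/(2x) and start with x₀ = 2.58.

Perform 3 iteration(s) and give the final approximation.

Equation: x² - 7 = 0
Fixed-point form: x = (x² + 7)/(2x)
x₀ = 2.58

x_1 = g(2.580000) = 2.646589
x_2 = g(2.646589) = 2.645751
x_3 = g(2.645751) = 2.645751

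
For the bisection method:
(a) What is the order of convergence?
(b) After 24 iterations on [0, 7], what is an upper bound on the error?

(a) Bisection has linear (order 1) convergence; the error is halved each step.

(b) Error bound = (b-a)/2^n = (7 - 0)/2^{24}
    = 7/2^{24}

(a) 1 (linear); (b) error ≤ 4.17e-07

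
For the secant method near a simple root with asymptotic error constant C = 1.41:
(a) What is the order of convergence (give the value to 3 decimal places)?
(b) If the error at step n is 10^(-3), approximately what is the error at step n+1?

(a) Secant method has superlinear convergence with order φ = (1+√5)/2 ≈ 1.618.
    This means |e_{n+1}| ≈ C|e_n|^1.618.

(b) With |e_n| = 10^(-3) and C = 1.41:
    |e_{n+1}| ≈ 1.41 × (10^(-3))^1.618 = 1.41 × 10^(-4.85)

(a) ≈ 1.618 (golden ratio); (b) |e_{n+1}| ≈ 1.973e-05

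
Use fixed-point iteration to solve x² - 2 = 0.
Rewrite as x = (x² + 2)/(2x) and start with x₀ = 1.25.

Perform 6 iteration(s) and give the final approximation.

Equation: x² - 2 = 0
Fixed-point form: x = (x² + 2)/(2x)
x₀ = 1.25

x_1 = g(1.250000) = 1.425000
x_2 = g(1.425000) = 1.414254
x_3 = g(1.414254) = 1.414214
x_4 = g(1.414214) = 1.414214
x_5 = g(1.414214) = 1.414214
x_6 = g(1.414214) = 1.414214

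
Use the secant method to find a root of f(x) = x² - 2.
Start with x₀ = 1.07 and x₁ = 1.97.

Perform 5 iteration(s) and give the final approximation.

f(x) = x² - 2
x₀ = 1.07, x₁ = 1.97

Secant formula: x_{n+1} = x_n - f(x_n)(x_n - x_{n-1})/(f(x_n) - f(x_{n-1}))

Iteration 1:
  f(1.070000) = -0.855100
  f(1.970000) = 1.880900
  x_2 = 1.970000 - 1.880900×(1.970000 - 1.070000)/(1.880900 - (-0.855100))
       = 1.351283
Iteration 2:
  f(1.970000) = 1.880900
  f(1.351283) = -0.174035
  x_3 = 1.351283 - (-0.174035)×(1.351283 - 1.970000)/(-0.174035 - 1.880900)
       = 1.403683
Iteration 3:
  f(1.351283) = -0.174035
  f(1.403683) = -0.029675
  x_4 = 1.403683 - (-0.029675)×(1.403683 - 1.351283)/(-0.029675 - (-0.174035))
       = 1.414454
Iteration 4:
  f(1.403683) = -0.029675
  f(1.414454) = 0.000680
  x_5 = 1.414454 - 0.000680×(1.414454 - 1.403683)/(0.000680 - (-0.029675))
       = 1.414213
Iteration 5:
  f(1.414454) = 0.000680
  f(1.414213) = -0.000003
  x_6 = 1.414213 - (-0.000003)×(1.414213 - 1.414454)/(-0.000003 - 0.000680)
       = 1.414214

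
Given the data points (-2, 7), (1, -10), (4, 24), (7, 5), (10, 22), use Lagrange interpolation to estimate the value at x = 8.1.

Lagrange interpolation formula:
P(x) = Σ yᵢ × Lᵢ(x)
where Lᵢ(x) = Π_{j≠i} (x - xⱼ)/(xᵢ - xⱼ)

L_0(8.1) = (8.1 - 1)/(-2 - 1) × (8.1 - 4)/(-2 - 4) × (8.1 - 7)/(-2 - 7) × (8.1 - 10)/(-2 - 10) = -0.031296
L_1(8.1) = (8.1 - (-2))/(1 - (-2)) × (8.1 - 4)/(1 - 4) × (8.1 - 7)/(1 - 7) × (8.1 - 10)/(1 - 10) = 0.178080
L_2(8.1) = (8.1 - (-2))/(4 - (-2)) × (8.1 - 1)/(4 - 1) × (8.1 - 7)/(4 - 7) × (8.1 - 10)/(4 - 10) = -0.462574
L_3(8.1) = (8.1 - (-2))/(7 - (-2)) × (8.1 - 1)/(7 - 1) × (8.1 - 4)/(7 - 4) × (8.1 - 10)/(7 - 10) = 1.149426
L_4(8.1) = (8.1 - (-2))/(10 - (-2)) × (8.1 - 1)/(10 - 1) × (8.1 - 4)/(10 - 4) × (8.1 - 7)/(10 - 7) = 0.166364

P(8.1) = 7×L_0(8.1) + (-10)×L_1(8.1) + 24×L_2(8.1) + 5×L_3(8.1) + 22×L_4(8.1)
P(8.1) = -3.694502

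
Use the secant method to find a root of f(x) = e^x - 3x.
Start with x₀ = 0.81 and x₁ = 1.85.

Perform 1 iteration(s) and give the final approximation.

f(x) = e^x - 3x
x₀ = 0.81, x₁ = 1.85

Secant formula: x_{n+1} = x_n - f(x_n)(x_n - x_{n-1})/(f(x_n) - f(x_{n-1}))

Iteration 1:
  f(0.810000) = -0.182092
  f(1.850000) = 0.809820
  x_2 = 1.850000 - 0.809820×(1.850000 - 0.810000)/(0.809820 - (-0.182092))
       = 1.000920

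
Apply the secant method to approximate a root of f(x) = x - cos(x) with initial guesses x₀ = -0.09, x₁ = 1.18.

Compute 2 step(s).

f(x) = x - cos(x)
x₀ = -0.09, x₁ = 1.18

Secant formula: x_{n+1} = x_n - f(x_n)(x_n - x_{n-1})/(f(x_n) - f(x_{n-1}))

Iteration 1:
  f(-0.090000) = -1.085953
  f(1.180000) = 0.799075
  x_2 = 1.180000 - 0.799075×(1.180000 - (-0.090000))/(0.799075 - (-1.085953))
       = 0.641639
Iteration 2:
  f(1.180000) = 0.799075
  f(0.641639) = -0.159477
  x_3 = 0.641639 - (-0.159477)×(0.641639 - 1.180000)/(-0.159477 - 0.799075)
       = 0.731208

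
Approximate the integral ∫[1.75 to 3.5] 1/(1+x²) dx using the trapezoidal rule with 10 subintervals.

f(x) = 1/(1+x²)
a = 1.75, b = 3.5, n = 10
h = (b - a)/n = 0.175000

Trapezoidal rule: (h/2)[f(x₀) + 2f(x₁) + 2f(x₂) + ... + f(xₙ)]

x_0 = 1.7500, f(x_0) = 0.246154, coefficient = 1
x_1 = 1.9250, f(x_1) = 0.212512, coefficient = 2
x_2 = 2.1000, f(x_2) = 0.184843, coefficient = 2
x_3 = 2.2750, f(x_3) = 0.161927, coefficient = 2
x_4 = 2.4500, f(x_4) = 0.142806, coefficient = 2
x_5 = 2.6250, f(x_5) = 0.126733, coefficient = 2
x_6 = 2.8000, f(x_6) = 0.113122, coefficient = 2
x_7 = 2.9750, f(x_7) = 0.101516, coefficient = 2
x_8 = 3.1500, f(x_8) = 0.091554, coefficient = 2
x_9 = 3.3250, f(x_9) = 0.082949, coefficient = 2
x_10 = 3.5000, f(x_10) = 0.075472, coefficient = 1

I ≈ (0.175000/2) × 2.757549 = 0.241286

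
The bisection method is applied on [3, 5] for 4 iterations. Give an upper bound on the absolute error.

Bisection error bound: |error| ≤ (b-a)/2^n
|error| ≤ (5 - 3)/2^4 = 2/2^4
|error| ≤ 0.1250000000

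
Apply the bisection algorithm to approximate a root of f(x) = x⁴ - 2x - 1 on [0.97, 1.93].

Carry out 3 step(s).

f(x) = x⁴ - 2x - 1
Initial interval: [0.97, 1.93]

Iteration 1:
  c_1 = (0.970000 + 1.930000)/2 = 1.450000
  f(c_1) = f(1.450000) = 0.520506
  f(a) × f(c) < 0, new interval: [0.970000, 1.450000]
Iteration 2:
  c_2 = (0.970000 + 1.450000)/2 = 1.210000
  f(c_2) = f(1.210000) = -1.276411
  f(a) × f(c) ≥ 0, new interval: [1.210000, 1.450000]
Iteration 3:
  c_3 = (1.210000 + 1.450000)/2 = 1.330000
  f(c_3) = f(1.330000) = -0.530993
  f(a) × f(c) ≥ 0, new interval: [1.330000, 1.450000]

After 3 iteration(s), the approximation is c_3 = 1.330000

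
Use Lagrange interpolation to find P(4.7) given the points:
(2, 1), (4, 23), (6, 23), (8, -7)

Lagrange interpolation formula:
P(x) = Σ yᵢ × Lᵢ(x)
where Lᵢ(x) = Π_{j≠i} (x - xⱼ)/(xᵢ - xⱼ)

L_0(4.7) = (4.7 - 4)/(2 - 4) × (4.7 - 6)/(2 - 6) × (4.7 - 8)/(2 - 8) = -0.062563
L_1(4.7) = (4.7 - 2)/(4 - 2) × (4.7 - 6)/(4 - 6) × (4.7 - 8)/(4 - 8) = 0.723937
L_2(4.7) = (4.7 - 2)/(6 - 2) × (4.7 - 4)/(6 - 4) × (4.7 - 8)/(6 - 8) = 0.389813
L_3(4.7) = (4.7 - 2)/(8 - 2) × (4.7 - 4)/(8 - 4) × (4.7 - 6)/(8 - 6) = -0.051188

P(4.7) = 1×L_0(4.7) + 23×L_1(4.7) + 23×L_2(4.7) + (-7)×L_3(4.7)
P(4.7) = 25.912000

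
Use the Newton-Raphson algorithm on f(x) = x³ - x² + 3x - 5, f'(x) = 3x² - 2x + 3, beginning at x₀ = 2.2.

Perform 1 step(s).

f(x) = x³ - x² + 3x - 5
f'(x) = 3x² - 2x + 3
x₀ = 2.2

Newton-Raphson formula: x_{n+1} = x_n - f(x_n)/f'(x_n)

Iteration 1:
  f(2.200000) = 7.408000
  f'(2.200000) = 13.120000
  x_1 = 2.200000 - 7.408000/13.120000 = 1.635366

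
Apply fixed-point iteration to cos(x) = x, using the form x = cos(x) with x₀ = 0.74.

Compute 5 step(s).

Equation: cos(x) = x
Fixed-point form: x = cos(x)
x₀ = 0.74

x_1 = g(0.740000) = 0.738469
x_2 = g(0.738469) = 0.739500
x_3 = g(0.739500) = 0.738805
x_4 = g(0.738805) = 0.739274
x_5 = g(0.739274) = 0.738958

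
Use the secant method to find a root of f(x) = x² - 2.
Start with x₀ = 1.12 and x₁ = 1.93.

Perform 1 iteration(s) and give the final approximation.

f(x) = x² - 2
x₀ = 1.12, x₁ = 1.93

Secant formula: x_{n+1} = x_n - f(x_n)(x_n - x_{n-1})/(f(x_n) - f(x_{n-1}))

Iteration 1:
  f(1.120000) = -0.745600
  f(1.930000) = 1.724900
  x_2 = 1.930000 - 1.724900×(1.930000 - 1.120000)/(1.724900 - (-0.745600))
       = 1.364459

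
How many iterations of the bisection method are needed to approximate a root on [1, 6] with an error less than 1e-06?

We need (b-a)/2^n ≤ 1e-06
(6 - 1)/2^n ≤ 1e-06
5/2^n ≤ 1e-06
2^n ≥ 5000000
n ≥ log₂(5000000) = 22.25
n ≥ 23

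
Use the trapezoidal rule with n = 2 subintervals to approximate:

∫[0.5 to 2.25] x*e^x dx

f(x) = x*e^x
a = 0.5, b = 2.25, n = 2
h = (b - a)/n = 0.875000

Trapezoidal rule: (h/2)[f(x₀) + 2f(x₁) + 2f(x₂) + ... + f(xₙ)]

x_0 = 0.5000, f(x_0) = 0.824361, coefficient = 1
x_1 = 1.3750, f(x_1) = 5.438230, coefficient = 2
x_2 = 2.2500, f(x_2) = 21.347406, coefficient = 1

I ≈ (0.875000/2) × 33.048227 = 14.458599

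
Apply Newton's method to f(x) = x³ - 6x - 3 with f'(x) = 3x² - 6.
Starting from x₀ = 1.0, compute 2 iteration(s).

f(x) = x³ - 6x - 3
f'(x) = 3x² - 6
x₀ = 1.0

Newton-Raphson formula: x_{n+1} = x_n - f(x_n)/f'(x_n)

Iteration 1:
  f(1.000000) = -8.000000
  f'(1.000000) = -3.000000
  x_1 = 1.000000 - (-8.000000)/(-3.000000) = -1.666667
Iteration 2:
  f(-1.666667) = 2.370370
  f'(-1.666667) = 2.333333
  x_2 = -1.666667 - 2.370370/2.333333 = -2.682540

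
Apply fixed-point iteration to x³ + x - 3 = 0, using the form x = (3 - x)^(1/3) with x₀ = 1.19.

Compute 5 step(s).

Equation: x³ + x - 3 = 0
Fixed-point form: x = (3 - x)^(1/3)
x₀ = 1.19

x_1 = g(1.190000) = 1.218689
x_2 = g(1.218689) = 1.212216
x_3 = g(1.212216) = 1.213682
x_4 = g(1.213682) = 1.213350
x_5 = g(1.213350) = 1.213426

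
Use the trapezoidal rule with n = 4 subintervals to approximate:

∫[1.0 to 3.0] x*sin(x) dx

f(x) = x*sin(x)
a = 1.0, b = 3.0, n = 4
h = (b - a)/n = 0.500000

Trapezoidal rule: (h/2)[f(x₀) + 2f(x₁) + 2f(x₂) + ... + f(xₙ)]

x_0 = 1.0000, f(x_0) = 0.841471, coefficient = 1
x_1 = 1.5000, f(x_1) = 1.496242, coefficient = 2
x_2 = 2.0000, f(x_2) = 1.818595, coefficient = 2
x_3 = 2.5000, f(x_3) = 1.496180, coefficient = 2
x_4 = 3.0000, f(x_4) = 0.423360, coefficient = 1

I ≈ (0.500000/2) × 10.886866 = 2.721717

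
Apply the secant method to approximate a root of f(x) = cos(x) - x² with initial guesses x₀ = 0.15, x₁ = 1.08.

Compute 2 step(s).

f(x) = cos(x) - x²
x₀ = 0.15, x₁ = 1.08

Secant formula: x_{n+1} = x_n - f(x_n)(x_n - x_{n-1})/(f(x_n) - f(x_{n-1}))

Iteration 1:
  f(0.150000) = 0.966271
  f(1.080000) = -0.695072
  x_2 = 1.080000 - (-0.695072)×(1.080000 - 0.150000)/(-0.695072 - 0.966271)
       = 0.690907
Iteration 2:
  f(1.080000) = -0.695072
  f(0.690907) = 0.293316
  x_3 = 0.690907 - 0.293316×(0.690907 - 1.080000)/(0.293316 - (-0.695072))
       = 0.806375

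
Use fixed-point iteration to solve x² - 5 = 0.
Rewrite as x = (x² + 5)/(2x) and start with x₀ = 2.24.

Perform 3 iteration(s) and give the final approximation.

Equation: x² - 5 = 0
Fixed-point form: x = (x² + 5)/(2x)
x₀ = 2.24

x_1 = g(2.240000) = 2.236071
x_2 = g(2.236071) = 2.236068
x_3 = g(2.236068) = 2.236068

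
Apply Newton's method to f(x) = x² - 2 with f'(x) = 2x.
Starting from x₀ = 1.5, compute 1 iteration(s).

f(x) = x² - 2
f'(x) = 2x
x₀ = 1.5

Newton-Raphson formula: x_{n+1} = x_n - f(x_n)/f'(x_n)

Iteration 1:
  f(1.500000) = 0.250000
  f'(1.500000) = 3.000000
  x_1 = 1.500000 - 0.250000/3.000000 = 1.416667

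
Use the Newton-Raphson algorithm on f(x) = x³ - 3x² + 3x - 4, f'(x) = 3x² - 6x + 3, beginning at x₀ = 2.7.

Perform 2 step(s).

f(x) = x³ - 3x² + 3x - 4
f'(x) = 3x² - 6x + 3
x₀ = 2.7

Newton-Raphson formula: x_{n+1} = x_n - f(x_n)/f'(x_n)

Iteration 1:
  f(2.700000) = 1.913000
  f'(2.700000) = 8.670000
  x_1 = 2.700000 - 1.913000/8.670000 = 2.479354
Iteration 2:
  f(2.479354) = 0.237549
  f'(2.479354) = 6.565466
  x_2 = 2.479354 - 0.237549/6.565466 = 2.443172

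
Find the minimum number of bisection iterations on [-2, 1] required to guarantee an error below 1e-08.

We need (b-a)/2^n ≤ 1e-08
(1 - (-2))/2^n ≤ 1e-08
3/2^n ≤ 1e-08
2^n ≥ 300000000
n ≥ log₂(300000000) = 28.16
n ≥ 29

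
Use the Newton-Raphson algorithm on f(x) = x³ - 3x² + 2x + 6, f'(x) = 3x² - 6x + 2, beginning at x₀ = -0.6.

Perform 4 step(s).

f(x) = x³ - 3x² + 2x + 6
f'(x) = 3x² - 6x + 2
x₀ = -0.6

Newton-Raphson formula: x_{n+1} = x_n - f(x_n)/f'(x_n)

Iteration 1:
  f(-0.600000) = 3.504000
  f'(-0.600000) = 6.680000
  x_1 = -0.600000 - 3.504000/6.680000 = -1.124551
Iteration 2:
  f(-1.124551) = -1.465070
  f'(-1.124551) = 12.541150
  x_2 = -1.124551 - (-1.465070)/12.541150 = -1.007730
Iteration 3:
  f(-1.007730) = -0.085388
  f'(-1.007730) = 11.092938
  x_3 = -1.007730 - (-0.085388)/11.092938 = -1.000032
Iteration 4:
  f(-1.000032) = -0.000356
  f'(-1.000032) = 11.000389
  x_4 = -1.000032 - (-0.000356)/11.000389 = -1.000000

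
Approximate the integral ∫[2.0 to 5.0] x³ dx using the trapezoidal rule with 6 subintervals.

f(x) = x³
a = 2.0, b = 5.0, n = 6
h = (b - a)/n = 0.500000

Trapezoidal rule: (h/2)[f(x₀) + 2f(x₁) + 2f(x₂) + ... + f(xₙ)]

x_0 = 2.0000, f(x_0) = 8.000000, coefficient = 1
x_1 = 2.5000, f(x_1) = 15.625000, coefficient = 2
x_2 = 3.0000, f(x_2) = 27.000000, coefficient = 2
x_3 = 3.5000, f(x_3) = 42.875000, coefficient = 2
x_4 = 4.0000, f(x_4) = 64.000000, coefficient = 2
x_5 = 4.5000, f(x_5) = 91.125000, coefficient = 2
x_6 = 5.0000, f(x_6) = 125.000000, coefficient = 1

I ≈ (0.500000/2) × 614.250000 = 153.562500
Exact value: 152.250000
Error: 1.312500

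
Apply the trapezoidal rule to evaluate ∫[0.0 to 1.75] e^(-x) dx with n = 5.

f(x) = e^(-x)
a = 0.0, b = 1.75, n = 5
h = (b - a)/n = 0.350000

Trapezoidal rule: (h/2)[f(x₀) + 2f(x₁) + 2f(x₂) + ... + f(xₙ)]

x_0 = 0.0000, f(x_0) = 1.000000, coefficient = 1
x_1 = 0.3500, f(x_1) = 0.704688, coefficient = 2
x_2 = 0.7000, f(x_2) = 0.496585, coefficient = 2
x_3 = 1.0500, f(x_3) = 0.349938, coefficient = 2
x_4 = 1.4000, f(x_4) = 0.246597, coefficient = 2
x_5 = 1.7500, f(x_5) = 0.173774, coefficient = 1

I ≈ (0.350000/2) × 4.769390 = 0.834643
Exact value: 0.826226
Error: 0.008417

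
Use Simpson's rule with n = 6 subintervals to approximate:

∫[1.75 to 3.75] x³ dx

f(x) = x³
a = 1.75, b = 3.75, n = 6
h = (b - a)/n = 0.333333

Simpson's rule: (h/3)[f(x₀) + 4f(x₁) + 2f(x₂) + ... + f(xₙ)]

x_0 = 1.7500, f(x_0) = 5.359375, coefficient = 1
x_1 = 2.0833, f(x_1) = 9.042245, coefficient = 4
x_2 = 2.4167, f(x_2) = 14.114005, coefficient = 2
x_3 = 2.7500, f(x_3) = 20.796875, coefficient = 4
x_4 = 3.0833, f(x_4) = 29.313079, coefficient = 2
x_5 = 3.4167, f(x_5) = 39.884838, coefficient = 4
x_6 = 3.7500, f(x_6) = 52.734375, coefficient = 1

I ≈ (0.333333/3) × 423.843750 = 47.093750
Exact value: 47.093750
Error: 0.000000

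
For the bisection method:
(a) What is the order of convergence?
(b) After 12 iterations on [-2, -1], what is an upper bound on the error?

(a) Bisection has linear (order 1) convergence; the error is halved each step.

(b) Error bound = (b-a)/2^n = (-1 - (-2))/2^{12}
    = 1/2^{12}

(a) 1 (linear); (b) error ≤ 2.44e-04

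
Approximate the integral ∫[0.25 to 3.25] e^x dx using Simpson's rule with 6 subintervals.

f(x) = e^x
a = 0.25, b = 3.25, n = 6
h = (b - a)/n = 0.500000

Simpson's rule: (h/3)[f(x₀) + 4f(x₁) + 2f(x₂) + ... + f(xₙ)]

x_0 = 0.2500, f(x_0) = 1.284025, coefficient = 1
x_1 = 0.7500, f(x_1) = 2.117000, coefficient = 4
x_2 = 1.2500, f(x_2) = 3.490343, coefficient = 2
x_3 = 1.7500, f(x_3) = 5.754603, coefficient = 4
x_4 = 2.2500, f(x_4) = 9.487736, coefficient = 2
x_5 = 2.7500, f(x_5) = 15.642632, coefficient = 4
x_6 = 3.2500, f(x_6) = 25.790340, coefficient = 1

I ≈ (0.500000/3) × 147.087461 = 24.514577
Exact value: 24.506315
Error: 0.008262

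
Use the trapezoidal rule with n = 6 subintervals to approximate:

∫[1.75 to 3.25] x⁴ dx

f(x) = x⁴
a = 1.75, b = 3.25, n = 6
h = (b - a)/n = 0.250000

Trapezoidal rule: (h/2)[f(x₀) + 2f(x₁) + 2f(x₂) + ... + f(xₙ)]

x_0 = 1.7500, f(x_0) = 9.378906, coefficient = 1
x_1 = 2.0000, f(x_1) = 16.000000, coefficient = 2
x_2 = 2.2500, f(x_2) = 25.628906, coefficient = 2
x_3 = 2.5000, f(x_3) = 39.062500, coefficient = 2
x_4 = 2.7500, f(x_4) = 57.191406, coefficient = 2
x_5 = 3.0000, f(x_5) = 81.000000, coefficient = 2
x_6 = 3.2500, f(x_6) = 111.566406, coefficient = 1

I ≈ (0.250000/2) × 558.710938 = 69.838867
Exact value: 69.235547
Error: 0.603320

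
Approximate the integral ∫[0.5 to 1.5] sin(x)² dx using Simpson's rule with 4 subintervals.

f(x) = sin(x)²
a = 0.5, b = 1.5, n = 4
h = (b - a)/n = 0.250000

Simpson's rule: (h/3)[f(x₀) + 4f(x₁) + 2f(x₂) + ... + f(xₙ)]

x_0 = 0.5000, f(x_0) = 0.229849, coefficient = 1
x_1 = 0.7500, f(x_1) = 0.464631, coefficient = 4
x_2 = 1.0000, f(x_2) = 0.708073, coefficient = 2
x_3 = 1.2500, f(x_3) = 0.900572, coefficient = 4
x_4 = 1.5000, f(x_4) = 0.994996, coefficient = 1

I ≈ (0.250000/3) × 8.101805 = 0.675150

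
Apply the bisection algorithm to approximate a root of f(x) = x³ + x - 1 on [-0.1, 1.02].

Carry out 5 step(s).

f(x) = x³ + x - 1
Initial interval: [-0.1, 1.02]

Iteration 1:
  c_1 = (-0.100000 + 1.020000)/2 = 0.460000
  f(c_1) = f(0.460000) = -0.442664
  f(a) × f(c) ≥ 0, new interval: [0.460000, 1.020000]
Iteration 2:
  c_2 = (0.460000 + 1.020000)/2 = 0.740000
  f(c_2) = f(0.740000) = 0.145224
  f(a) × f(c) < 0, new interval: [0.460000, 0.740000]
Iteration 3:
  c_3 = (0.460000 + 0.740000)/2 = 0.600000
  f(c_3) = f(0.600000) = -0.184000
  f(a) × f(c) ≥ 0, new interval: [0.600000, 0.740000]
Iteration 4:
  c_4 = (0.600000 + 0.740000)/2 = 0.670000
  f(c_4) = f(0.670000) = -0.029237
  f(a) × f(c) ≥ 0, new interval: [0.670000, 0.740000]
Iteration 5:
  c_5 = (0.670000 + 0.740000)/2 = 0.705000
  f(c_5) = f(0.705000) = 0.055403
  f(a) × f(c) < 0, new interval: [0.670000, 0.705000]

After 5 iteration(s), the approximation is c_5 = 0.705000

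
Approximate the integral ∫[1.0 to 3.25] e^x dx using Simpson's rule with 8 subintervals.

f(x) = e^x
a = 1.0, b = 3.25, n = 8
h = (b - a)/n = 0.281250

Simpson's rule: (h/3)[f(x₀) + 4f(x₁) + 2f(x₂) + ... + f(xₙ)]

x_0 = 1.0000, f(x_0) = 2.718282, coefficient = 1
x_1 = 1.2812, f(x_1) = 3.601138, coefficient = 4
x_2 = 1.5625, f(x_2) = 4.770733, coefficient = 2
x_3 = 1.8438, f(x_3) = 6.320195, coefficient = 4
x_4 = 2.1250, f(x_4) = 8.372897, coefficient = 2
x_5 = 2.4062, f(x_5) = 11.092287, coefficient = 4
x_6 = 2.6875, f(x_6) = 14.694893, coefficient = 2
x_7 = 2.9688, f(x_7) = 19.467570, coefficient = 4
x_8 = 3.2500, f(x_8) = 25.790340, coefficient = 1

I ≈ (0.281250/3) × 246.110428 = 23.072853
Exact value: 23.072058
Error: 0.000795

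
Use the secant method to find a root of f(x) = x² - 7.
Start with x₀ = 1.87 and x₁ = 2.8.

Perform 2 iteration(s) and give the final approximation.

f(x) = x² - 7
x₀ = 1.87, x₁ = 2.8

Secant formula: x_{n+1} = x_n - f(x_n)(x_n - x_{n-1})/(f(x_n) - f(x_{n-1}))

Iteration 1:
  f(1.870000) = -3.503100
  f(2.800000) = 0.840000
  x_2 = 2.800000 - 0.840000×(2.800000 - 1.870000)/(0.840000 - (-3.503100))
       = 2.620128
Iteration 2:
  f(2.800000) = 0.840000
  f(2.620128) = -0.134927
  x_3 = 2.620128 - (-0.134927)×(2.620128 - 2.800000)/(-0.134927 - 0.840000)
       = 2.645022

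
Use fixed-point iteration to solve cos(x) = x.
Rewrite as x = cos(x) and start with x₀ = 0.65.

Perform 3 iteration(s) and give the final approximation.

Equation: cos(x) = x
Fixed-point form: x = cos(x)
x₀ = 0.65

x_1 = g(0.650000) = 0.796084
x_2 = g(0.796084) = 0.699511
x_3 = g(0.699511) = 0.765157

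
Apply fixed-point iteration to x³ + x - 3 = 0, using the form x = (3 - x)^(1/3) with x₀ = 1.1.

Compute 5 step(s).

Equation: x³ + x - 3 = 0
Fixed-point form: x = (3 - x)^(1/3)
x₀ = 1.1

x_1 = g(1.100000) = 1.238562
x_2 = g(1.238562) = 1.207691
x_3 = g(1.207691) = 1.214705
x_4 = g(1.214705) = 1.213119
x_5 = g(1.213119) = 1.213478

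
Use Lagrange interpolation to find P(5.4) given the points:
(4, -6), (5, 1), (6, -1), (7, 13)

Lagrange interpolation formula:
P(x) = Σ yᵢ × Lᵢ(x)
where Lᵢ(x) = Π_{j≠i} (x - xⱼ)/(xᵢ - xⱼ)

L_0(5.4) = (5.4 - 5)/(4 - 5) × (5.4 - 6)/(4 - 6) × (5.4 - 7)/(4 - 7) = -0.064000
L_1(5.4) = (5.4 - 4)/(5 - 4) × (5.4 - 6)/(5 - 6) × (5.4 - 7)/(5 - 7) = 0.672000
L_2(5.4) = (5.4 - 4)/(6 - 4) × (5.4 - 5)/(6 - 5) × (5.4 - 7)/(6 - 7) = 0.448000
L_3(5.4) = (5.4 - 4)/(7 - 4) × (5.4 - 5)/(7 - 5) × (5.4 - 6)/(7 - 6) = -0.056000

P(5.4) = (-6)×L_0(5.4) + 1×L_1(5.4) + (-1)×L_2(5.4) + 13×L_3(5.4)
P(5.4) = -0.120000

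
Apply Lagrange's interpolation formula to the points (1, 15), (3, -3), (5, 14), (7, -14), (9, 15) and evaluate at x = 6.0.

Lagrange interpolation formula:
P(x) = Σ yᵢ × Lᵢ(x)
where Lᵢ(x) = Π_{j≠i} (x - xⱼ)/(xᵢ - xⱼ)

L_0(6.0) = (6.0 - 3)/(1 - 3) × (6.0 - 5)/(1 - 5) × (6.0 - 7)/(1 - 7) × (6.0 - 9)/(1 - 9) = 0.023438
L_1(6.0) = (6.0 - 1)/(3 - 1) × (6.0 - 5)/(3 - 5) × (6.0 - 7)/(3 - 7) × (6.0 - 9)/(3 - 9) = -0.156250
L_2(6.0) = (6.0 - 1)/(5 - 1) × (6.0 - 3)/(5 - 3) × (6.0 - 7)/(5 - 7) × (6.0 - 9)/(5 - 9) = 0.703125
L_3(6.0) = (6.0 - 1)/(7 - 1) × (6.0 - 3)/(7 - 3) × (6.0 - 5)/(7 - 5) × (6.0 - 9)/(7 - 9) = 0.468750
L_4(6.0) = (6.0 - 1)/(9 - 1) × (6.0 - 3)/(9 - 3) × (6.0 - 5)/(9 - 5) × (6.0 - 7)/(9 - 7) = -0.039062

P(6.0) = 15×L_0(6.0) + (-3)×L_1(6.0) + 14×L_2(6.0) + (-14)×L_3(6.0) + 15×L_4(6.0)
P(6.0) = 3.515625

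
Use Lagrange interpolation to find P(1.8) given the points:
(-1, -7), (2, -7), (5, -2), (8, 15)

Lagrange interpolation formula:
P(x) = Σ yᵢ × Lᵢ(x)
where Lᵢ(x) = Π_{j≠i} (x - xⱼ)/(xᵢ - xⱼ)

L_0(1.8) = (1.8 - 2)/(-1 - 2) × (1.8 - 5)/(-1 - 5) × (1.8 - 8)/(-1 - 8) = 0.024494
L_1(1.8) = (1.8 - (-1))/(2 - (-1)) × (1.8 - 5)/(2 - 5) × (1.8 - 8)/(2 - 8) = 1.028741
L_2(1.8) = (1.8 - (-1))/(5 - (-1)) × (1.8 - 2)/(5 - 2) × (1.8 - 8)/(5 - 8) = -0.064296
L_3(1.8) = (1.8 - (-1))/(8 - (-1)) × (1.8 - 2)/(8 - 2) × (1.8 - 5)/(8 - 5) = 0.011062

P(1.8) = (-7)×L_0(1.8) + (-7)×L_1(1.8) + (-2)×L_2(1.8) + 15×L_3(1.8)
P(1.8) = -7.078123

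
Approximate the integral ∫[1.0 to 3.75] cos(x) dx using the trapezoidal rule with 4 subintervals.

f(x) = cos(x)
a = 1.0, b = 3.75, n = 4
h = (b - a)/n = 0.687500

Trapezoidal rule: (h/2)[f(x₀) + 2f(x₁) + 2f(x₂) + ... + f(xₙ)]

x_0 = 1.0000, f(x_0) = 0.540302, coefficient = 1
x_1 = 1.6875, f(x_1) = -0.116439, coefficient = 2
x_2 = 2.3750, f(x_2) = -0.720278, coefficient = 2
x_3 = 3.0625, f(x_3) = -0.996874, coefficient = 2
x_4 = 3.7500, f(x_4) = -0.820559, coefficient = 1

I ≈ (0.687500/2) × -3.947439 = -1.356932
Exact value: -1.413032
Error: 0.056100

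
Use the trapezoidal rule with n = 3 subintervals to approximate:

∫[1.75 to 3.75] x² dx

f(x) = x²
a = 1.75, b = 3.75, n = 3
h = (b - a)/n = 0.666667

Trapezoidal rule: (h/2)[f(x₀) + 2f(x₁) + 2f(x₂) + ... + f(xₙ)]

x_0 = 1.7500, f(x_0) = 3.062500, coefficient = 1
x_1 = 2.4167, f(x_1) = 5.840278, coefficient = 2
x_2 = 3.0833, f(x_2) = 9.506944, coefficient = 2
x_3 = 3.7500, f(x_3) = 14.062500, coefficient = 1

I ≈ (0.666667/2) × 47.819444 = 15.939815
Exact value: 15.791667
Error: 0.148148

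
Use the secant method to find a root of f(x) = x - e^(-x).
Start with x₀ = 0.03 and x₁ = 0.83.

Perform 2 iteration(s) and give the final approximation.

f(x) = x - e^(-x)
x₀ = 0.03, x₁ = 0.83

Secant formula: x_{n+1} = x_n - f(x_n)(x_n - x_{n-1})/(f(x_n) - f(x_{n-1}))

Iteration 1:
  f(0.030000) = -0.940446
  f(0.830000) = 0.393951
  x_2 = 0.830000 - 0.393951×(0.830000 - 0.030000)/(0.393951 - (-0.940446))
       = 0.593818
Iteration 2:
  f(0.830000) = 0.393951
  f(0.593818) = 0.041603
  x_3 = 0.593818 - 0.041603×(0.593818 - 0.830000)/(0.041603 - 0.393951)
       = 0.565931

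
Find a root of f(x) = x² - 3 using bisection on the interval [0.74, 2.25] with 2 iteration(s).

f(x) = x² - 3
Initial interval: [0.74, 2.25]

Iteration 1:
  c_1 = (0.740000 + 2.250000)/2 = 1.495000
  f(c_1) = f(1.495000) = -0.764975
  f(a) × f(c) ≥ 0, new interval: [1.495000, 2.250000]
Iteration 2:
  c_2 = (1.495000 + 2.250000)/2 = 1.872500
  f(c_2) = f(1.872500) = 0.506256
  f(a) × f(c) < 0, new interval: [1.495000, 1.872500]

After 2 iteration(s), the approximation is c_2 = 1.872500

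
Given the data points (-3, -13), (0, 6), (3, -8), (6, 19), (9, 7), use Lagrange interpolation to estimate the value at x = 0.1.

Lagrange interpolation formula:
P(x) = Σ yᵢ × Lᵢ(x)
where Lᵢ(x) = Π_{j≠i} (x - xⱼ)/(xᵢ - xⱼ)

L_0(0.1) = (0.1 - 0)/(-3 - 0) × (0.1 - 3)/(-3 - 3) × (0.1 - 6)/(-3 - 6) × (0.1 - 9)/(-3 - 9) = -0.007833
L_1(0.1) = (0.1 - (-3))/(0 - (-3)) × (0.1 - 3)/(0 - 3) × (0.1 - 6)/(0 - 6) × (0.1 - 9)/(0 - 9) = 0.971327
L_2(0.1) = (0.1 - (-3))/(3 - (-3)) × (0.1 - 0)/(3 - 0) × (0.1 - 6)/(3 - 6) × (0.1 - 9)/(3 - 9) = 0.050241
L_3(0.1) = (0.1 - (-3))/(6 - (-3)) × (0.1 - 0)/(6 - 0) × (0.1 - 3)/(6 - 3) × (0.1 - 9)/(6 - 9) = -0.016463
L_4(0.1) = (0.1 - (-3))/(9 - (-3)) × (0.1 - 0)/(9 - 0) × (0.1 - 3)/(9 - 3) × (0.1 - 6)/(9 - 6) = 0.002728

P(0.1) = (-13)×L_0(0.1) + 6×L_1(0.1) + (-8)×L_2(0.1) + 19×L_3(0.1) + 7×L_4(0.1)
P(0.1) = 5.234165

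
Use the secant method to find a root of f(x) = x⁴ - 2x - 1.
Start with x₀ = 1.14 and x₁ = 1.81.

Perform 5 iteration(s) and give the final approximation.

f(x) = x⁴ - 2x - 1
x₀ = 1.14, x₁ = 1.81

Secant formula: x_{n+1} = x_n - f(x_n)(x_n - x_{n-1})/(f(x_n) - f(x_{n-1}))

Iteration 1:
  f(1.140000) = -1.591040
  f(1.810000) = 6.112831
  x_2 = 1.810000 - 6.112831×(1.810000 - 1.140000)/(6.112831 - (-1.591040))
       = 1.278372
Iteration 2:
  f(1.810000) = 6.112831
  f(1.278372) = -0.886023
  x_3 = 1.278372 - (-0.886023)×(1.278372 - 1.810000)/(-0.886023 - 6.112831)
       = 1.345673
Iteration 3:
  f(1.278372) = -0.886023
  f(1.345673) = -0.412217
  x_4 = 1.345673 - (-0.412217)×(1.345673 - 1.278372)/(-0.412217 - (-0.886023))
       = 1.404227
Iteration 4:
  f(1.345673) = -0.412217
  f(1.404227) = 0.079750
  x_5 = 1.404227 - 0.079750×(1.404227 - 1.345673)/(0.079750 - (-0.412217))
       = 1.394735
Iteration 5:
  f(1.404227) = 0.079750
  f(1.394735) = -0.005333
  x_6 = 1.394735 - (-0.005333)×(1.394735 - 1.404227)/(-0.005333 - 0.079750)
       = 1.395330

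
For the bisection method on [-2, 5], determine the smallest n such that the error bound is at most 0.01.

We need (b-a)/2^n ≤ 0.01
(5 - (-2))/2^n ≤ 0.01
7/2^n ≤ 0.01
2^n ≥ 700
n ≥ log₂(700) = 9.45
n ≥ 10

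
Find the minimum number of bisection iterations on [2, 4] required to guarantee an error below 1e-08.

We need (b-a)/2^n ≤ 1e-08
(4 - 2)/2^n ≤ 1e-08
2/2^n ≤ 1e-08
2^n ≥ 200000000
n ≥ log₂(200000000) = 27.58
n ≥ 28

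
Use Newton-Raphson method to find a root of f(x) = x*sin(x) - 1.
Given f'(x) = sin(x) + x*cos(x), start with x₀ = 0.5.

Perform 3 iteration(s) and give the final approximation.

f(x) = x*sin(x) - 1
f'(x) = sin(x) + x*cos(x)
x₀ = 0.5

Newton-Raphson formula: x_{n+1} = x_n - f(x_n)/f'(x_n)

Iteration 1:
  f(0.500000) = -0.760287
  f'(0.500000) = 0.918217
  x_1 = 0.500000 - (-0.760287)/0.918217 = 1.328004
Iteration 2:
  f(1.328004) = 0.289054
  f'(1.328004) = 1.289941
  x_2 = 1.328004 - 0.289054/1.289941 = 1.103921
Iteration 3:
  f(1.103921) = -0.014222
  f'(1.103921) = 1.389852
  x_3 = 1.103921 - (-0.014222)/1.389852 = 1.114154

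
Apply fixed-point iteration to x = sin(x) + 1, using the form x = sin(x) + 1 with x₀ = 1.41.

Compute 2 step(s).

Equation: x = sin(x) + 1
Fixed-point form: x = sin(x) + 1
x₀ = 1.41

x_1 = g(1.410000) = 1.987100
x_2 = g(1.987100) = 1.914590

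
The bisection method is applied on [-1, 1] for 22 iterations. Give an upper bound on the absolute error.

Bisection error bound: |error| ≤ (b-a)/2^n
|error| ≤ (1 - (-1))/2^22 = 2/2^22
|error| ≤ 0.0000004768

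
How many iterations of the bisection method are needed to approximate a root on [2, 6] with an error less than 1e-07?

We need (b-a)/2^n ≤ 1e-07
(6 - 2)/2^n ≤ 1e-07
4/2^n ≤ 1e-07
2^n ≥ 40000000
n ≥ log₂(40000000) = 25.25
n ≥ 26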